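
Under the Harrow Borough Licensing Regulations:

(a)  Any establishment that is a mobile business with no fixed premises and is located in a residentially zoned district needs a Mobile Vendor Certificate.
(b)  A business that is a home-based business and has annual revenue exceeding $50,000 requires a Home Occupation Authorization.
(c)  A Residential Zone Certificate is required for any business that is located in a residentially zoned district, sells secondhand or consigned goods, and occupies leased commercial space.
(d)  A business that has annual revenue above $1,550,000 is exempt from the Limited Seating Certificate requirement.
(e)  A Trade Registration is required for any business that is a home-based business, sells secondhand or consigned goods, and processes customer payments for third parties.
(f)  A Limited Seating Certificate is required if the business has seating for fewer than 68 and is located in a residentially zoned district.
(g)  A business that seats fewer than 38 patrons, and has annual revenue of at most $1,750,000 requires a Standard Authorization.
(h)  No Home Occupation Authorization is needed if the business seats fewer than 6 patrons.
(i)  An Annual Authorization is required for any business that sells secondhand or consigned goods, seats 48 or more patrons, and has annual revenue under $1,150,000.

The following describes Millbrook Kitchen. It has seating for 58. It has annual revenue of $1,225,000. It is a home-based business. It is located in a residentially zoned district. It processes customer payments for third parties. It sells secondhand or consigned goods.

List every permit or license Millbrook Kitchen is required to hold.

Home Occupation Authorization, Limited Seating Certificate, Trade Registration

(a) is a home-based business (not: is a mobile business with no fixed premises); is located in a residentially zoned district → Mobile Vendor Certificate not required.
(b) is a home-based business; revenue $1,225,000 > $50,000 → Home Occupation Authorization required.
(c) is located in a residentially zoned district; sells secondhand or consigned goods; is a home-based business (not: occupies leased commercial space) → Residential Zone Certificate not required.
(d) revenue $1,225,000 ≤ $1,550,000 → Limited Seating Certificate exemption does not apply.
(e) is a home-based business; sells secondhand or consigned goods; processes customer payments for third parties → Trade Registration required.
(f) seating 58 < 68; is located in a residentially zoned district → Limited Seating Certificate required.
(g) seating 58 ≥ 38; revenue $1,225,000 ≤ $1,750,000 → Standard Authorization not required.
(h) seating 58 ≥ 6 → Home Occupation Authorization exemption does not apply.
(i) sells secondhand or consigned goods; seating 58 ≥ 48; revenue $1,225,000 ≥ $1,150,000 → Annual Authorization not required.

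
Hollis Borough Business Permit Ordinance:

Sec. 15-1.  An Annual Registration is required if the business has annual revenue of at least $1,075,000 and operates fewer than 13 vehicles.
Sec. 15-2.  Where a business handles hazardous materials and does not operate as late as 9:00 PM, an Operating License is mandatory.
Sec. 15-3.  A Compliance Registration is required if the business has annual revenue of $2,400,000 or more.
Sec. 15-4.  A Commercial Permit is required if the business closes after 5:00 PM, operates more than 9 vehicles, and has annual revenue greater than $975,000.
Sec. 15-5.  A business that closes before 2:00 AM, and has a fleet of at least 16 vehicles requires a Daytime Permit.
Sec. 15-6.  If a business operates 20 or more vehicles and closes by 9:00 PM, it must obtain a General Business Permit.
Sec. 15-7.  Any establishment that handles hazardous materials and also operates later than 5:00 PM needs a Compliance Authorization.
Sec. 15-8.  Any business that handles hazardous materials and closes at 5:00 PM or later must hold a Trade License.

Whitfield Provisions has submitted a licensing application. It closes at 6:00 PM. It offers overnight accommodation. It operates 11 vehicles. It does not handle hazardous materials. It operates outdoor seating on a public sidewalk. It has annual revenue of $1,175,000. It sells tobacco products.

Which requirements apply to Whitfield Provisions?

Annual Registration, Commercial Permit

Sec. 15-1. revenue $1,175,000 ≥ $1,075,000; vehicles 11 < 13 → Annual Registration required.
Sec. 15-2. does not handle hazardous materials; closes 6:00 PM, at/before 9:00 PM → Operating License not required.
Sec. 15-3. revenue $1,175,000 < $2,400,000 → Compliance Registration not required.
Sec. 15-4. closes 6:00 PM, after 5:00 PM; vehicles 11 > 9; revenue $1,175,000 > $975,000 → Commercial Permit required.
Sec. 15-5. closes 6:00 PM, at/before 2:00 AM; vehicles 11 < 16 → Daytime Permit not required.
Sec. 15-6. vehicles 11 < 20; closes 6:00 PM, at/before 9:00 PM → General Business Permit not required.
Sec. 15-7. does not handle hazardous materials; closes 6:00 PM, after 5:00 PM → Compliance Authorization not required.
Sec. 15-8. does not handle hazardous materials; closes 6:00 PM, after 5:00 PM → Trade License not required.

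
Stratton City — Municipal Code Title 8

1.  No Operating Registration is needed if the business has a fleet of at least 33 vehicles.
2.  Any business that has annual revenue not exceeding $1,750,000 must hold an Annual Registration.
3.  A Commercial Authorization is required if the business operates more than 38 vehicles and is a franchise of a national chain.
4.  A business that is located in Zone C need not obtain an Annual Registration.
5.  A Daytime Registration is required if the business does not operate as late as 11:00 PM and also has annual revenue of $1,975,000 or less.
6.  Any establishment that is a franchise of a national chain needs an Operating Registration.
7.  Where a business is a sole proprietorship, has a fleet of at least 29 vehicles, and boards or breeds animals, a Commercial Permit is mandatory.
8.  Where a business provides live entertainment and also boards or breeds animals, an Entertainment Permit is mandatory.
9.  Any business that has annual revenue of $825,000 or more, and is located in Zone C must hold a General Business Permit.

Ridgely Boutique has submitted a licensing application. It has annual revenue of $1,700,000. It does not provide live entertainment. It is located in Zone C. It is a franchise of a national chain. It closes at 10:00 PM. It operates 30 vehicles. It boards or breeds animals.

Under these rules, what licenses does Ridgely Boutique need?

1. vehicles 30 < 33 → Operating Registration exemption does not apply.
2. revenue $1,700,000 ≤ $1,750,000 → Annual Registration required.
3. vehicles 30 ≤ 38; is a franchise of a national chain → Commercial Authorization not required.
4. is located in Zone C → exempt from Annual Registration.
5. closes 10:00 PM, at/before 11:00 PM; revenue $1,700,000 ≤ $1,975,000 → Daytime Registration required.
6. is a franchise of a national chain → Operating Registration required.
7. is a franchise of a national chain (not: is a sole proprietorship); vehicles 30 ≥ 29; boards or breeds animals → Commercial Permit not required.
8. does not provide live entertainment; boards or breeds animals → Entertainment Permit not required.
9. revenue $1,700,000 ≥ $825,000; is located in Zone C → General Business Permit required.

Daytime Registration, General Business Permit, Operating Registration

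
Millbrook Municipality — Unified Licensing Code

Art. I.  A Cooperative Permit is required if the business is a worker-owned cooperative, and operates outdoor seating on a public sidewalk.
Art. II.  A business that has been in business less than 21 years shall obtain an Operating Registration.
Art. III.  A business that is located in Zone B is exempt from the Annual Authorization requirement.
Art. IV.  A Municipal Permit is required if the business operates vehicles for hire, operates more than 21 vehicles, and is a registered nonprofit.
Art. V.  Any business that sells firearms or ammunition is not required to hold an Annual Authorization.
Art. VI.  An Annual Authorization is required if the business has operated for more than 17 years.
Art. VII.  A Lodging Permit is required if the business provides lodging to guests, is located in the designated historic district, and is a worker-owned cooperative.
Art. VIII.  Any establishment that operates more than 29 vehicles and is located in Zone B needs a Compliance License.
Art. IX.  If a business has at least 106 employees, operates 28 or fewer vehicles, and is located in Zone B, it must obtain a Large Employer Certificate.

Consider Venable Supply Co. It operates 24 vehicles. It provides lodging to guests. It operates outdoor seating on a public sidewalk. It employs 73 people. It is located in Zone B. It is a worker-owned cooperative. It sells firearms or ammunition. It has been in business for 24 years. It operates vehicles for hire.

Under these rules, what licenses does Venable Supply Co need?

Cooperative Permit

Art. I. is a worker-owned cooperative; operates outdoor seating on a public sidewalk → Cooperative Permit required.
Art. II. years in business 24 ≥ 21 → Operating Registration not required.
Art. III. is located in Zone B → exempt from Annual Authorization.
Art. IV. operates vehicles for hire; vehicles 24 > 21; is a worker-owned cooperative (not: is a registered nonprofit) → Municipal Permit not required.
Art. V. sells firearms or ammunition → exempt from Annual Authorization.
Art. VI. years in business 24 > 17 → Annual Authorization required.
Art. VII. provides lodging to guests; is located in Zone B (not: is located in the designated historic district); is a worker-owned cooperative → Lodging Permit not required.
Art. VIII. vehicles 24 ≤ 29; is located in Zone B → Compliance License not required.
Art. IX. employees 73 < 106; vehicles 24 ≤ 28; is located in Zone B → Large Employer Certificate not required.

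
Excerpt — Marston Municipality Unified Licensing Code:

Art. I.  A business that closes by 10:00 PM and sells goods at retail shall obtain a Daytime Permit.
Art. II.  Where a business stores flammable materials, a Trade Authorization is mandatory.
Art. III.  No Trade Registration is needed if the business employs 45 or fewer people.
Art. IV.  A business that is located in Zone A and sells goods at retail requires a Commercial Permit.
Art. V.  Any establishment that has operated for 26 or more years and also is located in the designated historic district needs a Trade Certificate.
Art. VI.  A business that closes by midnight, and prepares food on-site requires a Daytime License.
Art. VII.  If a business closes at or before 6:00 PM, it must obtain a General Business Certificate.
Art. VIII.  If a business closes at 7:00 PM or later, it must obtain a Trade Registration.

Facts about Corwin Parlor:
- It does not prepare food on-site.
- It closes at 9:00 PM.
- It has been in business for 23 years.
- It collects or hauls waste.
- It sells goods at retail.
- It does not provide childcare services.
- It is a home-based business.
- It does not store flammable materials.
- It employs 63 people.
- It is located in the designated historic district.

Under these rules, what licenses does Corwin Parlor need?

Daytime Permit, Trade Registration

Art. I. closes 9:00 PM, at/before 10:00 PM; sells goods at retail → Daytime Permit required.
Art. II. does not store flammable materials → Trade Authorization not required.
Art. III. employees 63 > 45 → Trade Registration exemption does not apply.
Art. IV. is located in the designated historic district (not: is located in Zone A); sells goods at retail → Commercial Permit not required.
Art. V. years in business 23 < 26; is located in the designated historic district → Trade Certificate not required.
Art. VI. closes 9:00 PM, at/before midnight; does not prepare food on-site → Daytime License not required.
Art. VII. closes 9:00 PM, after 6:00 PM → General Business Certificate not required.
Art. VIII. closes 9:00 PM, after 7:00 PM → Trade Registration required.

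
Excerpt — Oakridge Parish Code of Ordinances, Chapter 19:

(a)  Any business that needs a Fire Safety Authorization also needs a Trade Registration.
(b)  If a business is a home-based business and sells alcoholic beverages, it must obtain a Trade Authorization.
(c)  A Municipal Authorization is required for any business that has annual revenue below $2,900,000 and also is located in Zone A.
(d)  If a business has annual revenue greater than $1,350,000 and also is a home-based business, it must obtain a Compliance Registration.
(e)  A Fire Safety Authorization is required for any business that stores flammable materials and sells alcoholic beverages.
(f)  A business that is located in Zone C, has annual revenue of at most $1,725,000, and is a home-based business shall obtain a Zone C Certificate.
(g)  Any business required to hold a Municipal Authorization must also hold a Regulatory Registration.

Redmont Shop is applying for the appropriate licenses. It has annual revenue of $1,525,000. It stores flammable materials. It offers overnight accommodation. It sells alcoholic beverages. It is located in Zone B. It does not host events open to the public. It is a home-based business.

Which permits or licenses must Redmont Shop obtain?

Compliance Registration, Fire Safety Authorization, Trade Authorization, Trade Registration

(a) Fire Safety Authorization is required → Trade Registration also required.
(b) is a home-based business; sells alcoholic beverages → Trade Authorization required.
(c) revenue $1,525,000 < $2,900,000; is located in Zone B (not: is located in Zone A) → Municipal Authorization not required.
(d) revenue $1,525,000 > $1,350,000; is a home-based business → Compliance Registration required.
(e) stores flammable materials; sells alcoholic beverages → Fire Safety Authorization required.
(f) is located in Zone B (not: is located in Zone C); revenue $1,525,000 ≤ $1,725,000; is a home-based business → Zone C Certificate not required.
(g) Municipal Authorization is not required → no effect.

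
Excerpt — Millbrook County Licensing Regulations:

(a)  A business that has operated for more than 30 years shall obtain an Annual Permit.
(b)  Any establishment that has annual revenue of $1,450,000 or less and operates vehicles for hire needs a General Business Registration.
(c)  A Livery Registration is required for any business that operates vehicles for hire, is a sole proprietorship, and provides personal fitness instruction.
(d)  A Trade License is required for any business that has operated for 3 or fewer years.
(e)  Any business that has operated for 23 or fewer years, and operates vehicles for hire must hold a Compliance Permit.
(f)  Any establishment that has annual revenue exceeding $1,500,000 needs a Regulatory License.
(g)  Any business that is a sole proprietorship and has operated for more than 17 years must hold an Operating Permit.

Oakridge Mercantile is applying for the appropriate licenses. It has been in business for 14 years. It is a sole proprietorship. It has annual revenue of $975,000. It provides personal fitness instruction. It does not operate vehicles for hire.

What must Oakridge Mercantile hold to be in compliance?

(a) years in business 14 ≤ 30 → Annual Permit not required.
(b) revenue $975,000 ≤ $1,450,000; does not operate vehicles for hire → General Business Registration not required.
(c) does not operate vehicles for hire; is a sole proprietorship; provides personal fitness instruction → Livery Registration not required.
(d) years in business 14 > 3 → Trade License not required.
(e) years in business 14 ≤ 23; does not operate vehicles for hire → Compliance Permit not required.
(f) revenue $975,000 ≤ $1,500,000 → Regulatory License not required.
(g) is a sole proprietorship; years in business 14 ≤ 17 → Operating Permit not required.

None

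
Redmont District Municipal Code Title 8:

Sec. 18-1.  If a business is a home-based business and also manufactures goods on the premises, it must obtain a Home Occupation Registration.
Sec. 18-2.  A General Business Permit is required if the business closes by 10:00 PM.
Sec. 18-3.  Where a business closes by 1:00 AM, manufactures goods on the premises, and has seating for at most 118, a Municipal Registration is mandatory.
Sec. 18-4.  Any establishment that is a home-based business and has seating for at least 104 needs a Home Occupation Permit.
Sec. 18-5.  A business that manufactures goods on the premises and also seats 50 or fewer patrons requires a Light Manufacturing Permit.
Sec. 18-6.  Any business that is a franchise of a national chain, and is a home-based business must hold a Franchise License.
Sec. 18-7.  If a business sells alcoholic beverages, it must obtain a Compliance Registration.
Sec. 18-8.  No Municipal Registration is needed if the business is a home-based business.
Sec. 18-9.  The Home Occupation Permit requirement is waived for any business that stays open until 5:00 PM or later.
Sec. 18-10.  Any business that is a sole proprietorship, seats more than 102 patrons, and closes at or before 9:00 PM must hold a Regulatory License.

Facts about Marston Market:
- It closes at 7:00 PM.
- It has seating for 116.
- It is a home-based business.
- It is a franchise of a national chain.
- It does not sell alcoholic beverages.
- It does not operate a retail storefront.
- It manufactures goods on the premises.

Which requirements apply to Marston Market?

Franchise License, General Business Permit, Home Occupation Registration

Sec. 18-1. is a home-based business; manufactures goods on the premises → Home Occupation Registration required.
Sec. 18-2. closes 7:00 PM, at/before 10:00 PM → General Business Permit required.
Sec. 18-3. closes 7:00 PM, at/before 1:00 AM; manufactures goods on the premises; seating 116 ≤ 118 → Municipal Registration required.
Sec. 18-4. is a home-based business; seating 116 ≥ 104 → Home Occupation Permit required.
Sec. 18-5. manufactures goods on the premises; seating 116 > 50 → Light Manufacturing Permit not required.
Sec. 18-6. is a franchise of a national chain; is a home-based business → Franchise License required.
Sec. 18-7. does not sell alcoholic beverages → Compliance Registration not required.
Sec. 18-8. is a home-based business → exempt from Municipal Registration.
Sec. 18-9. closes 7:00 PM, after 5:00 PM → exempt from Home Occupation Permit.
Sec. 18-10. is a franchise of a national chain (not: is a sole proprietorship); seating 116 > 102; closes 7:00 PM, at/before 9:00 PM → Regulatory License not required.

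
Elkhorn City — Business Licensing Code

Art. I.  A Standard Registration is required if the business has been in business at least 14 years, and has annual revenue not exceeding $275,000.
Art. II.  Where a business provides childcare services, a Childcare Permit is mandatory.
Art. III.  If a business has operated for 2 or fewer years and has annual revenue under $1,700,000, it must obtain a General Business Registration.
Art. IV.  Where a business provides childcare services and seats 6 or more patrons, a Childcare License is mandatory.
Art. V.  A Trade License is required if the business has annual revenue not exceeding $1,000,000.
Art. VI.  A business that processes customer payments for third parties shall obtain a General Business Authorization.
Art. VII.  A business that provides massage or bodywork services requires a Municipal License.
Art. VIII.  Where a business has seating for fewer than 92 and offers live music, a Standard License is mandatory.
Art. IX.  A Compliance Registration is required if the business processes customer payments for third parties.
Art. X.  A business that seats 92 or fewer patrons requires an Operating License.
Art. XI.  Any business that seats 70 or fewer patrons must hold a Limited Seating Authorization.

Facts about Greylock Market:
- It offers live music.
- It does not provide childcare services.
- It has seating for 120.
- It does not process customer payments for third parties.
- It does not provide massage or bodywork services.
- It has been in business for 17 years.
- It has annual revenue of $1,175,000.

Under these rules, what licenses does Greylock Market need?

Art. I. years in business 17 ≥ 14; revenue $1,175,000 > $275,000 → Standard Registration not required.
Art. II. does not provide childcare services → Childcare Permit not required.
Art. III. years in business 17 > 2; revenue $1,175,000 < $1,700,000 → General Business Registration not required.
Art. IV. does not provide childcare services; seating 120 ≥ 6 → Childcare License not required.
Art. V. revenue $1,175,000 > $1,000,000 → Trade License not required.
Art. VI. does not process customer payments for third parties → General Business Authorization not required.
Art. VII. does not provide massage or bodywork services → Municipal License not required.
Art. VIII. seating 120 ≥ 92; offers live music → Standard License not required.
Art. IX. does not process customer payments for third parties → Compliance Registration not required.
Art. X. seating 120 > 92 → Operating License not required.
Art. XI. seating 120 > 70 → Limited Seating Authorization not required.

None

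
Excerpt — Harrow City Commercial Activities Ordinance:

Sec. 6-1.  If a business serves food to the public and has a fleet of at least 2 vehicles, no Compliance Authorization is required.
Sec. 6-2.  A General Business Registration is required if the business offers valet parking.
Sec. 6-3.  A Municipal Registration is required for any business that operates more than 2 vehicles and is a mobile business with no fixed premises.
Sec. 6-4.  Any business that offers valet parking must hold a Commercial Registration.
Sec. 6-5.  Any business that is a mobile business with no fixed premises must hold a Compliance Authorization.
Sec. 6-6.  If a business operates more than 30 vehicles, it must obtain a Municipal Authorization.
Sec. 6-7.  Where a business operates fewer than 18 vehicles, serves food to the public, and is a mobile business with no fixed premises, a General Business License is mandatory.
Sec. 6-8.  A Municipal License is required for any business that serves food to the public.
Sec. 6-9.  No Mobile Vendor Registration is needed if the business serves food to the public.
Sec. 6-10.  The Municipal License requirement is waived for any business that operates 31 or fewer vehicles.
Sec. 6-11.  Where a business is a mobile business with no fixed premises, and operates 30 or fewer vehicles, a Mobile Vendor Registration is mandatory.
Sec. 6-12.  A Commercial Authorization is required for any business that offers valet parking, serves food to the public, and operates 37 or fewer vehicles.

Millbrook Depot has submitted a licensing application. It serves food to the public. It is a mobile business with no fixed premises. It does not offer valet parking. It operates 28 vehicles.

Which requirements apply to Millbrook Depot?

Sec. 6-1. serves food to the public; vehicles 28 ≥ 2 → exempt from Compliance Authorization.
Sec. 6-2. does not offer valet parking → General Business Registration not required.
Sec. 6-3. vehicles 28 > 2; is a mobile business with no fixed premises → Municipal Registration required.
Sec. 6-4. does not offer valet parking → Commercial Registration not required.
Sec. 6-5. is a mobile business with no fixed premises → Compliance Authorization required.
Sec. 6-6. vehicles 28 ≤ 30 → Municipal Authorization not required.
Sec. 6-7. vehicles 28 ≥ 18; serves food to the public; is a mobile business with no fixed premises → General Business License not required.
Sec. 6-8. serves food to the public → Municipal License required.
Sec. 6-9. serves food to the public → exempt from Mobile Vendor Registration.
Sec. 6-10. vehicles 28 ≤ 31 → exempt from Municipal License.
Sec. 6-11. is a mobile business with no fixed premises; vehicles 28 ≤ 30 → Mobile Vendor Registration required.
Sec. 6-12. does not offer valet parking; serves food to the public; vehicles 28 ≤ 37 → Commercial Authorization not required.

Municipal Registration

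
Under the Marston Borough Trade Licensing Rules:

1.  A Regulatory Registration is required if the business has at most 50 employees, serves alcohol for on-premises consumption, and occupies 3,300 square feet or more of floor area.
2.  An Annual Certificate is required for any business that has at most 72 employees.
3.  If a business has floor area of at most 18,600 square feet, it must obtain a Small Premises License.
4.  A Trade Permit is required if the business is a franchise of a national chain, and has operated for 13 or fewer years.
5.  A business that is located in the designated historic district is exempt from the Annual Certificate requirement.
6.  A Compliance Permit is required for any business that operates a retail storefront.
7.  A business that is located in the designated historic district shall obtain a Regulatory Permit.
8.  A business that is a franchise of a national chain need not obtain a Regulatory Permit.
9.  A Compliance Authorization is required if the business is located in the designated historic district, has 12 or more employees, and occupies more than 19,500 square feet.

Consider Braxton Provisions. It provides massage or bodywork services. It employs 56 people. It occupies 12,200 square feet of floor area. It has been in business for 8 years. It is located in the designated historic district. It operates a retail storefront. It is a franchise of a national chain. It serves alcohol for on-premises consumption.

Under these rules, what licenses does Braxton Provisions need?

1. employees 56 > 50; serves alcohol for on-premises consumption; floor area 12,200 square feet ≥ 3,300 square feet → Regulatory Registration not required.
2. employees 56 ≤ 72 → Annual Certificate required.
3. floor area 12,200 square feet ≤ 18,600 square feet → Small Premises License required.
4. is a franchise of a national chain; years in business 8 ≤ 13 → Trade Permit required.
5. is located in the designated historic district → exempt from Annual Certificate.
6. operates a retail storefront → Compliance Permit required.
7. is located in the designated historic district → Regulatory Permit required.
8. is a franchise of a national chain → exempt from Regulatory Permit.
9. is located in the designated historic district; employees 56 ≥ 12; floor area 12,200 square feet ≤ 19,500 square feet → Compliance Authorization not required.

Compliance Permit, Small Premises License, Trade Permit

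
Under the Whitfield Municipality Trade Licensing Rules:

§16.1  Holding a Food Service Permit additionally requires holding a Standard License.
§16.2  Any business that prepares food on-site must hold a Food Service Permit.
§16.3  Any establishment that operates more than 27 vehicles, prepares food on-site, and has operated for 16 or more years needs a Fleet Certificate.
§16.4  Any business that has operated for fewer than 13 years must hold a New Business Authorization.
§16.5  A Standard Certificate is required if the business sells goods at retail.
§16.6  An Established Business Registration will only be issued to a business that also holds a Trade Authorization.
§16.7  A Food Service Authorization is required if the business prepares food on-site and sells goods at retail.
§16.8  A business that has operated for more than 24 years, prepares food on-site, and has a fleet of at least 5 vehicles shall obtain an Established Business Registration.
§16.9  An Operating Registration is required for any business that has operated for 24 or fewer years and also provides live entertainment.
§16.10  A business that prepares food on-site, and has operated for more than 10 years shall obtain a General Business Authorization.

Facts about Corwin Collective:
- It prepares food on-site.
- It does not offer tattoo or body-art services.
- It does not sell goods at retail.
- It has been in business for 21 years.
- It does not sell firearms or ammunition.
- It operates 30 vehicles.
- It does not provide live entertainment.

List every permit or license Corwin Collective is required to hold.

Fleet Certificate, Food Service Permit, General Business Authorization, Standard License

§16.1 Food Service Permit is required → Standard License also required.
§16.2 prepares food on-site → Food Service Permit required.
§16.3 vehicles 30 > 27; prepares food on-site; years in business 21 ≥ 16 → Fleet Certificate required.
§16.4 years in business 21 ≥ 13 → New Business Authorization not required.
§16.5 does not sell goods at retail → Standard Certificate not required.
§16.6 Established Business Registration is not required → no effect.
§16.7 prepares food on-site; does not sell goods at retail → Food Service Authorization not required.
§16.8 years in business 21 ≤ 24; prepares food on-site; vehicles 30 ≥ 5 → Established Business Registration not required.
§16.9 years in business 21 ≤ 24; does not provide live entertainment → Operating Registration not required.
§16.10 prepares food on-site; years in business 21 > 10 → General Business Authorization required.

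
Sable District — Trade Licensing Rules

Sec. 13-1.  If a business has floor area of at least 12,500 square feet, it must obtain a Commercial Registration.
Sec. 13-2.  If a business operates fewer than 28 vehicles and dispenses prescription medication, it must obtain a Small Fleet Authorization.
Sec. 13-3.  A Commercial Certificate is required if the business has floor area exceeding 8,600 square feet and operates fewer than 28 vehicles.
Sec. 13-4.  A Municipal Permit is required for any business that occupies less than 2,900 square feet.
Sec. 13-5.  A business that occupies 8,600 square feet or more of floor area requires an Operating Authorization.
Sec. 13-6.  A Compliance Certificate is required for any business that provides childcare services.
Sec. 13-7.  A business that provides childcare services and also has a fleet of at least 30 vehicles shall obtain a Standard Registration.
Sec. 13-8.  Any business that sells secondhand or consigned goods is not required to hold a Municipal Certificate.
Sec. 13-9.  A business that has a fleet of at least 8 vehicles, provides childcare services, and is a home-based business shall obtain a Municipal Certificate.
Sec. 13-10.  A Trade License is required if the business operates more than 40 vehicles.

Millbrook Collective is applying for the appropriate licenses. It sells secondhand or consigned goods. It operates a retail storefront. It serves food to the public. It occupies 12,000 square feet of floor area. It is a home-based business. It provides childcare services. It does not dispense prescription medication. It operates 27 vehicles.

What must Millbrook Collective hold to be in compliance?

Sec. 13-1. floor area 12,000 square feet < 12,500 square feet → Commercial Registration not required.
Sec. 13-2. vehicles 27 < 28; does not dispense prescription medication → Small Fleet Authorization not required.
Sec. 13-3. floor area 12,000 square feet > 8,600 square feet; vehicles 27 < 28 → Commercial Certificate required.
Sec. 13-4. floor area 12,000 square feet ≥ 2,900 square feet → Municipal Permit not required.
Sec. 13-5. floor area 12,000 square feet ≥ 8,600 square feet → Operating Authorization required.
Sec. 13-6. provides childcare services → Compliance Certificate required.
Sec. 13-7. provides childcare services; vehicles 27 < 30 → Standard Registration not required.
Sec. 13-8. sells secondhand or consigned goods → exempt from Municipal Certificate.
Sec. 13-9. vehicles 27 ≥ 8; provides childcare services; is a home-based business → Municipal Certificate required.
Sec. 13-10. vehicles 27 ≤ 40 → Trade License not required.

Commercial Certificate, Compliance Certificate, Operating Authorization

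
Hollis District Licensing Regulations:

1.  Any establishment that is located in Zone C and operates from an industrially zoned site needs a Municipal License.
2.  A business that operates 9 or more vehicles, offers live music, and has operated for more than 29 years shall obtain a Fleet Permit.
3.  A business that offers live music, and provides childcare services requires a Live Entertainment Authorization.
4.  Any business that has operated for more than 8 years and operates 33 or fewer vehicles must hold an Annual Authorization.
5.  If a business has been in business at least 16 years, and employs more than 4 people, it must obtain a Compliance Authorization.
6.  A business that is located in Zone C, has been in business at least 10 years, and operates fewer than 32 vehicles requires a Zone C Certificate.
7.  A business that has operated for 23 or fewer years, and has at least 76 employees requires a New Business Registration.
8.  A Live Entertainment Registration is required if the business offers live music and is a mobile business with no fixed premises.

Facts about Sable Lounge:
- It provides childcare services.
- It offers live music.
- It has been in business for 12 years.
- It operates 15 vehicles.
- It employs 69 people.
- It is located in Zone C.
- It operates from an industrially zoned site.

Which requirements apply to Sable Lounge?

1. is located in Zone C; operates from an industrially zoned site → Municipal License required.
2. vehicles 15 ≥ 9; offers live music; years in business 12 ≤ 29 → Fleet Permit not required.
3. offers live music; provides childcare services → Live Entertainment Authorization required.
4. years in business 12 > 8; vehicles 15 ≤ 33 → Annual Authorization required.
5. years in business 12 < 16; employees 69 > 4 → Compliance Authorization not required.
6. is located in Zone C; years in business 12 ≥ 10; vehicles 15 < 32 → Zone C Certificate required.
7. years in business 12 ≤ 23; employees 69 < 76 → New Business Registration not required.
8. offers live music; operates from an industrially zoned site (not: is a mobile business with no fixed premises) → Live Entertainment Registration not required.

Annual Authorization, Live Entertainment Authorization, Municipal License, Zone C Certificate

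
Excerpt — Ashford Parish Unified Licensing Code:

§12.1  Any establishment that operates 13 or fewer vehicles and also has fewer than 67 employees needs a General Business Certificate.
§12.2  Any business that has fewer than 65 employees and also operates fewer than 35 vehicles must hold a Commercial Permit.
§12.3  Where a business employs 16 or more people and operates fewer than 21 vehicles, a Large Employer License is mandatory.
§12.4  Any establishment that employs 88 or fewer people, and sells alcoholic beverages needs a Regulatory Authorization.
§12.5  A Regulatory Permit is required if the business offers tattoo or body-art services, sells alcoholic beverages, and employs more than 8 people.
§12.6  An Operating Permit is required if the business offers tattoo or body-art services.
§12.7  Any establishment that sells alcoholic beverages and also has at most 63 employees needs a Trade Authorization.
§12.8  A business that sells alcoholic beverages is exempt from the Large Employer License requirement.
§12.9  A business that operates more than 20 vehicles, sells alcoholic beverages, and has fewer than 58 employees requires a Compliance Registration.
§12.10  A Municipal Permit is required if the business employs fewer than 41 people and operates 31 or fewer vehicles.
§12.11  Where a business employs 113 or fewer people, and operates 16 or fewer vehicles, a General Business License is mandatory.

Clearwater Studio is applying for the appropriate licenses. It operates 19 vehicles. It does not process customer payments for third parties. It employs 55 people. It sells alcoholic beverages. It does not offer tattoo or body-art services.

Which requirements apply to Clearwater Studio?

§12.1 vehicles 19 > 13; employees 55 < 67 → General Business Certificate not required.
§12.2 employees 55 < 65; vehicles 19 < 35 → Commercial Permit required.
§12.3 employees 55 ≥ 16; vehicles 19 < 21 → Large Employer License required.
§12.4 employees 55 ≤ 88; sells alcoholic beverages → Regulatory Authorization required.
§12.5 does not offer tattoo or body-art services; sells alcoholic beverages; employees 55 > 8 → Regulatory Permit not required.
§12.6 does not offer tattoo or body-art services → Operating Permit not required.
§12.7 sells alcoholic beverages; employees 55 ≤ 63 → Trade Authorization required.
§12.8 sells alcoholic beverages → exempt from Large Employer License.
§12.9 vehicles 19 ≤ 20; sells alcoholic beverages; employees 55 < 58 → Compliance Registration not required.
§12.10 employees 55 ≥ 41; vehicles 19 ≤ 31 → Municipal Permit not required.
§12.11 employees 55 ≤ 113; vehicles 19 > 16 → General Business License not required.

Commercial Permit, Regulatory Authorization, Trade Authorization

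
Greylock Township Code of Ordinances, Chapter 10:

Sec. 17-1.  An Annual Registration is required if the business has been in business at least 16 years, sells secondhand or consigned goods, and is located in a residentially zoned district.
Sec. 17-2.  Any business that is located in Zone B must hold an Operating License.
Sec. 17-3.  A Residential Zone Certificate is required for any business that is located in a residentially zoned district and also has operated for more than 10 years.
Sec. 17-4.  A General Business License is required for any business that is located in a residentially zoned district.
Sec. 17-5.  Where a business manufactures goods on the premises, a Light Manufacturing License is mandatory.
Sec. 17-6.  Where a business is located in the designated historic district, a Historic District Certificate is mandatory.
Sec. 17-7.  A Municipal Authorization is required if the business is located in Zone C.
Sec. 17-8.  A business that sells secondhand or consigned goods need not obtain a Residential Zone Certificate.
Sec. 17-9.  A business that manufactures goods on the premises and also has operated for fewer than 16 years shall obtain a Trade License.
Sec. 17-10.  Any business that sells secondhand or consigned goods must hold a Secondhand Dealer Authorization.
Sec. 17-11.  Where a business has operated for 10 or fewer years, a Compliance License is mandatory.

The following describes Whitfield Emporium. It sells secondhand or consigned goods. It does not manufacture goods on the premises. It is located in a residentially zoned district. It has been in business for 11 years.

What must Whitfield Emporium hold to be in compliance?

Sec. 17-1. years in business 11 < 16; sells secondhand or consigned goods; is located in a residentially zoned district → Annual Registration not required.
Sec. 17-2. is located in a residentially zoned district (not: is located in Zone B) → Operating License not required.
Sec. 17-3. is located in a residentially zoned district; years in business 11 > 10 → Residential Zone Certificate required.
Sec. 17-4. is located in a residentially zoned district → General Business License required.
Sec. 17-5. does not manufacture goods on the premises → Light Manufacturing License not required.
Sec. 17-6. is located in a residentially zoned district (not: is located in the designated historic district) → Historic District Certificate not required.
Sec. 17-7. is located in a residentially zoned district (not: is located in Zone C) → Municipal Authorization not required.
Sec. 17-8. sells secondhand or consigned goods → exempt from Residential Zone Certificate.
Sec. 17-9. does not manufacture goods on the premises; years in business 11 < 16 → Trade License not required.
Sec. 17-10. sells secondhand or consigned goods → Secondhand Dealer Authorization required.
Sec. 17-11. years in business 11 > 10 → Compliance License not required.

General Business License, Secondhand Dealer Authorization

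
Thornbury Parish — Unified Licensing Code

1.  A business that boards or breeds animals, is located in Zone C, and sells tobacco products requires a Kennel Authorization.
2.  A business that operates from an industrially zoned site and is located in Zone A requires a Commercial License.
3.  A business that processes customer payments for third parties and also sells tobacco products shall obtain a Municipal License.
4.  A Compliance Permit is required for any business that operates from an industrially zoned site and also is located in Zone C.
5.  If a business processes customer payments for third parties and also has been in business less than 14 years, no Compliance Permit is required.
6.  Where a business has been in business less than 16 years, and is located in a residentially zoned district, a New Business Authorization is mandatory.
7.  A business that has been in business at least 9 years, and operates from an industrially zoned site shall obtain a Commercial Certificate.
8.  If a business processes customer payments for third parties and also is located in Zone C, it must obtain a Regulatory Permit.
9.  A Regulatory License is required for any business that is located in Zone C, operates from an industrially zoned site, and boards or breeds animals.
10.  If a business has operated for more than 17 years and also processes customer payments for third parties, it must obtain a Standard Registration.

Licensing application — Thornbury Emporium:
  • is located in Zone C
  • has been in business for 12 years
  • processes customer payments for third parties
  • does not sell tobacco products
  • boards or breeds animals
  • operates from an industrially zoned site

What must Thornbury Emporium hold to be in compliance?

1. boards or breeds animals; is located in Zone C; does not sell tobacco products → Kennel Authorization not required.
2. operates from an industrially zoned site; is located in Zone C (not: is located in Zone A) → Commercial License not required.
3. processes customer payments for third parties; does not sell tobacco products → Municipal License not required.
4. operates from an industrially zoned site; is located in Zone C → Compliance Permit required.
5. processes customer payments for third parties; years in business 12 < 14 → exempt from Compliance Permit.
6. years in business 12 < 16; is located in Zone C (not: is located in a residentially zoned district) → New Business Authorization not required.
7. years in business 12 ≥ 9; operates from an industrially zoned site → Commercial Certificate required.
8. processes customer payments for third parties; is located in Zone C → Regulatory Permit required.
9. is located in Zone C; operates from an industrially zoned site; boards or breeds animals → Regulatory License required.
10. years in business 12 ≤ 17; processes customer payments for third parties → Standard Registration not required.

Commercial Certificate, Regulatory License, Regulatory Permit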